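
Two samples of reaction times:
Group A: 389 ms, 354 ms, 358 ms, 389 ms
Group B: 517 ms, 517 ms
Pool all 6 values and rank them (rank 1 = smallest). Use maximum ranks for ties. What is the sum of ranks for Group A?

Sorted (ascending): 354, 358, 389, 389, 517, 517
The 2 values of 389 occupy positions 3–4 → each gets rank 4.
The 2 values of 517 occupy positions 5–6 → each gets rank 6.
Group A values → pooled ranks: 389→4, 354→1, 358→2, 389→4
Rank sum = 4 + 1 + 2 + 4 = 11

11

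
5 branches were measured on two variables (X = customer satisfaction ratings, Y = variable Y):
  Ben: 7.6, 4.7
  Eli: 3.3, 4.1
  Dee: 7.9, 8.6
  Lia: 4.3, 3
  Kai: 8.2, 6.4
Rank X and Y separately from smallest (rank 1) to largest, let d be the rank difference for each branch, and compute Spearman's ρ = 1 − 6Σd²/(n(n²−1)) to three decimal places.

0.800

Ranks of variable 1: 3, 1, 4, 2, 5
Ranks of variable 2: 3, 2, 5, 1, 4
d = r₁ − r₂: 0, -1, -1, 1, 1
d²: 0, 1, 1, 1, 1; Σd² = 4
ρ = 1 − 6·4/(5·24) = 1 − 24/120 = 0.800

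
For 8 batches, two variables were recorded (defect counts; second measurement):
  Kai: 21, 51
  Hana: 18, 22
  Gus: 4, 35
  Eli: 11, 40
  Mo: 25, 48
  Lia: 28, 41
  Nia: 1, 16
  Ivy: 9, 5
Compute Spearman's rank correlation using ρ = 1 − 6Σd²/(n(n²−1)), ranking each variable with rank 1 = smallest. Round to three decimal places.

Ranks of variable 1: 6, 5, 2, 4, 7, 8, 1, 3
Ranks of variable 2: 8, 3, 4, 5, 7, 6, 2, 1
d = r₁ − r₂: -2, 2, -2, -1, 0, 2, -1, 2
d²: 4, 4, 4, 1, 0, 4, 1, 4; Σd² = 22
ρ = 1 − 6·22/(8·63) = 1 − 132/504 = 0.738

0.738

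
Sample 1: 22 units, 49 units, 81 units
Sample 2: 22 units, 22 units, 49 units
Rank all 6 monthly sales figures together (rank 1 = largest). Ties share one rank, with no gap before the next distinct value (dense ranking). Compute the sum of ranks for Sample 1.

Sorted (descending): 81, 49, 49, 22, 22, 22
The 2 values of 49 share dense rank 2.
The 3 values of 22 share dense rank 3.
Remaining distinct values take the next consecutive integers.
Sample 1 values → pooled ranks: 22→3, 49→2, 81→1
Rank sum = 3 + 2 + 1 = 6

6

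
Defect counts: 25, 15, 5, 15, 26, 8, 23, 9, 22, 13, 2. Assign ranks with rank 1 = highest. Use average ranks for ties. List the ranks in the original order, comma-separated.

Sorted (descending): 26, 25, 23, 22, 15, 15, 13, 9, 8, 5, 2
The 2 values of 15 occupy positions 5–6 → average rank (5+6)/2 = 5.5.

2, 5.5, 10, 5.5, 1, 9, 3, 8, 4, 7, 11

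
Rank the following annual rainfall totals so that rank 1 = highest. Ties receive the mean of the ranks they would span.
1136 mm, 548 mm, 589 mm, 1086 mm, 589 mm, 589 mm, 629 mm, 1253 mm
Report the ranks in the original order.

2, 8, 6, 3, 6, 6, 4, 1

Sorted (descending): 1253, 1136, 1086, 629, 589, 589, 589, 548
The 3 values of 589 occupy positions 5–7 → average rank 6.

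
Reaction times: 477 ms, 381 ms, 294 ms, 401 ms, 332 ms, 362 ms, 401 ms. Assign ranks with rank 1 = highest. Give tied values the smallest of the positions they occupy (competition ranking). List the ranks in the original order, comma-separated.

1, 4, 7, 2, 6, 5, 2

Sorted (descending): 477, 401, 401, 381, 362, 332, 294
The 2 values of 401 occupy positions 2–3 → each gets rank 2.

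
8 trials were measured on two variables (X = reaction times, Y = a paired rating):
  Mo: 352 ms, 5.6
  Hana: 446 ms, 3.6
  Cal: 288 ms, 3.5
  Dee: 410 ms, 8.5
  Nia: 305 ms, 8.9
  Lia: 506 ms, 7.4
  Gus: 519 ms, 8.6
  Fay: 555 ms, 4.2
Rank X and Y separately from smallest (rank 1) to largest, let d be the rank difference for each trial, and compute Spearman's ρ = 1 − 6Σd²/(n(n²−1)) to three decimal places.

0.095

Ranks of variable 1: 3, 5, 1, 4, 2, 6, 7, 8
Ranks of variable 2: 4, 2, 1, 6, 8, 5, 7, 3
d = r₁ − r₂: -1, 3, 0, -2, -6, 1, 0, 5
d²: 1, 9, 0, 4, 36, 1, 0, 25; Σd² = 76
ρ = 1 − 6·76/(8·63) = 1 − 456/504 = 0.095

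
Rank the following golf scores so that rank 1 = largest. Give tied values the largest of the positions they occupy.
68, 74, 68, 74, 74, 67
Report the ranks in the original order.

5, 3, 5, 3, 3, 6

Sorted (descending): 74, 74, 74, 68, 68, 67
The 3 values of 74 occupy positions 1–3 → each gets rank 3.
The 2 values of 68 occupy positions 4–5 → each gets rank 5.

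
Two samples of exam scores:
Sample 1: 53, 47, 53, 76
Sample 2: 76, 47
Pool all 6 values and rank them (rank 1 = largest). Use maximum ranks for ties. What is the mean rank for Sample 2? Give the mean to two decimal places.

Sorted (descending): 76, 76, 53, 53, 47, 47
The 2 values of 76 occupy positions 1–2 → each gets rank 2.
The 2 values of 53 occupy positions 3–4 → each gets rank 4.
The 2 values of 47 occupy positions 5–6 → each gets rank 6.
Sample 2 values → pooled ranks: 76→2, 47→6
Mean rank = (2 + 6) / 2 = 4.00

4.00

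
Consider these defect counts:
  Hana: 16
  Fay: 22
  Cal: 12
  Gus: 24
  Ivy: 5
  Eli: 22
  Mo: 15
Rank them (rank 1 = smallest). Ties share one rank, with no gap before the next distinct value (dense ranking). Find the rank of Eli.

Sorted (ascending): 5, 12, 15, 16, 22, 22, 24
The 2 values of 22 share dense rank 5.
Remaining distinct values take the next consecutive integers.
Eli has value 22 → rank 5.

5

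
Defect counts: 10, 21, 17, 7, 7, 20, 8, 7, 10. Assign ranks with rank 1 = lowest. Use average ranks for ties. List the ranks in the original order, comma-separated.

Sorted (ascending): 7, 7, 7, 8, 10, 10, 17, 20, 21
The 3 values of 7 occupy positions 1–3 → average rank 2.
The 2 values of 10 occupy positions 5–6 → average rank (5+6)/2 = 5.5.

5.5, 9, 7, 2, 2, 8, 4, 2, 5.5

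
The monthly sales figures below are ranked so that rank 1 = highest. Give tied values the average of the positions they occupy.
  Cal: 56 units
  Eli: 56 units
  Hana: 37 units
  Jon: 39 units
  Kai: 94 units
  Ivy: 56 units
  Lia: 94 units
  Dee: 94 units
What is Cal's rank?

Sorted (descending): 94, 94, 94, 56, 56, 56, 39, 37
The 3 values of 94 occupy positions 1–3 → average rank 2.
The 3 values of 56 occupy positions 4–6 → average rank 5.
Cal has value 56 units → rank 5.

5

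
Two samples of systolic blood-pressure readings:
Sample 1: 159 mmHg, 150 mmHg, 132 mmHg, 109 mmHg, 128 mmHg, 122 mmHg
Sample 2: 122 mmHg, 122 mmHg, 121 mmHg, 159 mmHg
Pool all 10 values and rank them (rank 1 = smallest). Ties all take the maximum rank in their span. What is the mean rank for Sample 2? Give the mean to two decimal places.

5.50

Sorted (ascending): 109, 121, 122, 122, 122, 128, 132, 150, 159, 159
The 3 values of 122 occupy positions 3–5 → each gets rank 5.
The 2 values of 159 occupy positions 9–10 → each gets rank 10.
Sample 2 values → pooled ranks: 122→5, 122→5, 121→2, 159→10
Mean rank = (5 + 5 + 2 + 10) / 4 = 5.50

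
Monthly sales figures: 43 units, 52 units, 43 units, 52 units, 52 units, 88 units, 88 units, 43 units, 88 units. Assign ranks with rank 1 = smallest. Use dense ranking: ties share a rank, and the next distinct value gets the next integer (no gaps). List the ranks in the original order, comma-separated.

Sorted (ascending): 43, 43, 43, 52, 52, 52, 88, 88, 88
The 3 values of 43 share dense rank 1.
The 3 values of 52 share dense rank 2.
The 3 values of 88 share dense rank 3.

1, 2, 1, 2, 2, 3, 3, 1, 3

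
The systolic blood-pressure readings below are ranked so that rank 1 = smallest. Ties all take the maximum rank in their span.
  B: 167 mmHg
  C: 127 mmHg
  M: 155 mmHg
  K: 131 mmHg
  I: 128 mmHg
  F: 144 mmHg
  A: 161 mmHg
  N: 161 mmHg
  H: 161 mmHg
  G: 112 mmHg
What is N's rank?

9

Sorted (ascending): 112, 127, 128, 131, 144, 155, 161, 161, 161, 167
The 3 values of 161 occupy positions 7–9 → each gets rank 9.
N has value 161 mmHg → rank 9.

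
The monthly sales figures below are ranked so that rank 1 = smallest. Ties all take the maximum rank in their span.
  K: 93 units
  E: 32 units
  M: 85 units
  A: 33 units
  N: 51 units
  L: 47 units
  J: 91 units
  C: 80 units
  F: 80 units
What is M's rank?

7

Sorted (ascending): 32, 33, 47, 51, 80, 80, 85, 91, 93
The 2 values of 80 occupy positions 5–6 → each gets rank 6.
M has value 85 units → rank 7.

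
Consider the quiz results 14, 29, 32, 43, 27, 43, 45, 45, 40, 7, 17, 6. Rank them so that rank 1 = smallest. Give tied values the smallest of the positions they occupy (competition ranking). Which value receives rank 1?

Sorted (ascending): 6, 7, 14, 17, 27, 29, 32, 40, 43, 43, 45, 45
The 2 values of 43 occupy positions 9–10 → each gets rank 9.
The 2 values of 45 occupy positions 11–12 → each gets rank 11.
Rank 1 → value 6.

6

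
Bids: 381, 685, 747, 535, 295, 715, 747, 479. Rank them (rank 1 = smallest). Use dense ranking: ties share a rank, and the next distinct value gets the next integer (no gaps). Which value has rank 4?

535

Sorted (ascending): 295, 381, 479, 535, 685, 715, 747, 747
The 2 values of 747 share dense rank 7.
Remaining distinct values take the next consecutive integers.
Rank 4 → value 535.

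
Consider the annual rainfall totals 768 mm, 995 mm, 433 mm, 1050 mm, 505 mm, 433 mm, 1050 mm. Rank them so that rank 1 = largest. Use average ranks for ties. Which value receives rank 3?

995

Sorted (descending): 1050, 1050, 995, 768, 505, 433, 433
The 2 values of 1050 occupy positions 1–2 → average rank (1+2)/2 = 1.5.
The 2 values of 433 occupy positions 6–7 → average rank (6+7)/2 = 6.5.
Rank 3 → value 995.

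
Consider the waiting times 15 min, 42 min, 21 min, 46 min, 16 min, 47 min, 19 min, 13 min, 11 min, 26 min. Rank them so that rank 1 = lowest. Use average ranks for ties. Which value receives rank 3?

15

Sorted (ascending): 11, 13, 15, 16, 19, 21, 26, 42, 46, 47
No ties — each value takes its position as its rank.
Rank 3 → value 15.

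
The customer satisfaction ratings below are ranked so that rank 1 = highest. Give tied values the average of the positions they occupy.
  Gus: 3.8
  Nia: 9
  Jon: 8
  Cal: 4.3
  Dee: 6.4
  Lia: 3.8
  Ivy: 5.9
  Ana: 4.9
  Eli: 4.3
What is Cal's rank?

Sorted (descending): 9, 8, 6.4, 5.9, 4.9, 4.3, 4.3, 3.8, 3.8
The 2 values of 4.3 occupy positions 6–7 → average rank (6+7)/2 = 6.5.
The 2 values of 3.8 occupy positions 8–9 → average rank (8+9)/2 = 8.5.
Cal has value 4.3 → rank 6.5.

6.5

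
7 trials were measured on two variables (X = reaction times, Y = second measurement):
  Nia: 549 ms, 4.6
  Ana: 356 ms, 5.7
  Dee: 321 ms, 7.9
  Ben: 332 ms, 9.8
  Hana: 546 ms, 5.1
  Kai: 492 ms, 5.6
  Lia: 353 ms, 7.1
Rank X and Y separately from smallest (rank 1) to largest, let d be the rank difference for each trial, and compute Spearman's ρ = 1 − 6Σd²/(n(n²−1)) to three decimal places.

-0.964

Ranks of variable 1: 7, 4, 1, 2, 6, 5, 3
Ranks of variable 2: 1, 4, 6, 7, 2, 3, 5
d = r₁ − r₂: 6, 0, -5, -5, 4, 2, -2
d²: 36, 0, 25, 25, 16, 4, 4; Σd² = 110
ρ = 1 − 6·110/(7·48) = 1 − 660/336 = -0.964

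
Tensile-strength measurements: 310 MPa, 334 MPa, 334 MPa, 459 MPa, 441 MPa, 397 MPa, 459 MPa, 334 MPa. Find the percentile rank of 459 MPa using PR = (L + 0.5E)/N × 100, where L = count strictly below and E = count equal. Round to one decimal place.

N = 8.
Strictly below 459: 6. Equal to 459: 2.
PR = (6 + 0.5·2)/8 × 100 = 87.5

87.5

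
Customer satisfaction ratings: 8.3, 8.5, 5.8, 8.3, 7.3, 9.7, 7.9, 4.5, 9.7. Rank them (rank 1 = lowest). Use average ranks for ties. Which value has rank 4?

Sorted (ascending): 4.5, 5.8, 7.3, 7.9, 8.3, 8.3, 8.5, 9.7, 9.7
The 2 values of 8.3 occupy positions 5–6 → average rank (5+6)/2 = 5.5.
The 2 values of 9.7 occupy positions 8–9 → average rank (8+9)/2 = 8.5.
Rank 4 → value 7.9.

7.9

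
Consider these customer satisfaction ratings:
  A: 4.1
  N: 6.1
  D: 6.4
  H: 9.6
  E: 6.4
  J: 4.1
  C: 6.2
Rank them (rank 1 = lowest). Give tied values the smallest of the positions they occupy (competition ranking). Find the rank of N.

Sorted (ascending): 4.1, 4.1, 6.1, 6.2, 6.4, 6.4, 9.6
The 2 values of 4.1 occupy positions 1–2 → each gets rank 1.
The 2 values of 6.4 occupy positions 5–6 → each gets rank 5.
N has value 6.1 → rank 3.

3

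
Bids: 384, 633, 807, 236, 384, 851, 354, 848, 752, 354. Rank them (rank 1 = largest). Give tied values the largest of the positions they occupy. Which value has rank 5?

633

Sorted (descending): 851, 848, 807, 752, 633, 384, 384, 354, 354, 236
The 2 values of 384 occupy positions 6–7 → each gets rank 7.
The 2 values of 354 occupy positions 8–9 → each gets rank 9.
Rank 5 → value 633.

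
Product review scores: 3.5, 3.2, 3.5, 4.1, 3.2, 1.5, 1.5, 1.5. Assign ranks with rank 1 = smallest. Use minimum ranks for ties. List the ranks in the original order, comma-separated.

Sorted (ascending): 1.5, 1.5, 1.5, 3.2, 3.2, 3.5, 3.5, 4.1
The 3 values of 1.5 occupy positions 1–3 → each gets rank 1.
The 2 values of 3.2 occupy positions 4–5 → each gets rank 4.
The 2 values of 3.5 occupy positions 6–7 → each gets rank 6.

6, 4, 6, 8, 4, 1, 1, 1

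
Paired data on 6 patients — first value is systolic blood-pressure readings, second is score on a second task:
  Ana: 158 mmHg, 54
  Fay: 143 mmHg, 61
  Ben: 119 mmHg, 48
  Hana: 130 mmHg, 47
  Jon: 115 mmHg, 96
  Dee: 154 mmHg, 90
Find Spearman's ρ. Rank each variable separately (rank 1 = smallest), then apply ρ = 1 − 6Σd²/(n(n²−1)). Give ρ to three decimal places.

-0.086

Ranks of variable 1: 6, 4, 2, 3, 1, 5
Ranks of variable 2: 3, 4, 2, 1, 6, 5
d = r₁ − r₂: 3, 0, 0, 2, -5, 0
d²: 9, 0, 0, 4, 25, 0; Σd² = 38
ρ = 1 − 6·38/(6·35) = 1 − 228/210 = -0.086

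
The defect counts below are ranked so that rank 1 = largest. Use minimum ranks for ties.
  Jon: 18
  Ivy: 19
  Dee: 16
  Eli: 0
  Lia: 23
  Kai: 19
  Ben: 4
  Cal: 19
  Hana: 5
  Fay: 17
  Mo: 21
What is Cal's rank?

3

Sorted (descending): 23, 21, 19, 19, 19, 18, 17, 16, 5, 4, 0
The 3 values of 19 occupy positions 3–5 → each gets rank 3.
Cal has value 19 → rank 3.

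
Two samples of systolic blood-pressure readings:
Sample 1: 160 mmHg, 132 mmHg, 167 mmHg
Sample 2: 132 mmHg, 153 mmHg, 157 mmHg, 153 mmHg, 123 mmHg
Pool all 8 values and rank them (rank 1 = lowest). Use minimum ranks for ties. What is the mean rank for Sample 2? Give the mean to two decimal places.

Sorted (ascending): 123, 132, 132, 153, 153, 157, 160, 167
The 2 values of 132 occupy positions 2–3 → each gets rank 2.
The 2 values of 153 occupy positions 4–5 → each gets rank 4.
Sample 2 values → pooled ranks: 132→2, 153→4, 157→6, 153→4, 123→1
Mean rank = (2 + 4 + 6 + 4 + 1) / 5 = 3.40

3.40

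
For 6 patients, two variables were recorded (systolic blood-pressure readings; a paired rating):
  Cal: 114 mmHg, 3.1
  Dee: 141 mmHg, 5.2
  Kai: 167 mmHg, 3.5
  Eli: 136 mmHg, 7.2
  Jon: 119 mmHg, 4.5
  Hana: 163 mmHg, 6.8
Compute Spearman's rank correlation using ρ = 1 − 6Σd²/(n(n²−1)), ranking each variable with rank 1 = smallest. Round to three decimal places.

0.257

Ranks of variable 1: 1, 4, 6, 3, 2, 5
Ranks of variable 2: 1, 4, 2, 6, 3, 5
d = r₁ − r₂: 0, 0, 4, -3, -1, 0
d²: 0, 0, 16, 9, 1, 0; Σd² = 26
ρ = 1 − 6·26/(6·35) = 1 − 156/210 = 0.257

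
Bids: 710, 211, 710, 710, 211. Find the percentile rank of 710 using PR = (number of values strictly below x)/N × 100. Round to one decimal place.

N = 5.
Strictly below 710: 2. Equal to 710: 3.
PR = 2/5 × 100 = 40.0

40.0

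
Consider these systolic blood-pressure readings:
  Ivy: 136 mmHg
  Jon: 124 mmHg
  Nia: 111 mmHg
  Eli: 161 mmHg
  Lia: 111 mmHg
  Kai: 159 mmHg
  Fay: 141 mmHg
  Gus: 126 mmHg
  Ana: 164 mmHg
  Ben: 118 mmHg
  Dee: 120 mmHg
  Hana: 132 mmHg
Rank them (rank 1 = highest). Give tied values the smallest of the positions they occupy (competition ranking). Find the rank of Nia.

11

Sorted (descending): 164, 161, 159, 141, 136, 132, 126, 124, 120, 118, 111, 111
The 2 values of 111 occupy positions 11–12 → each gets rank 11.
Nia has value 111 mmHg → rank 11.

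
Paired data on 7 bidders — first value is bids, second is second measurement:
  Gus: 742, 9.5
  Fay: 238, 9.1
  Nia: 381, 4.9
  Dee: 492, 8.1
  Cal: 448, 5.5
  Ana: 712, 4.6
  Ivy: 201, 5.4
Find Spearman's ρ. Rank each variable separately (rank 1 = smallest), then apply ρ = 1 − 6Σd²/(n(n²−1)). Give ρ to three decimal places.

Ranks of variable 1: 7, 2, 3, 5, 4, 6, 1
Ranks of variable 2: 7, 6, 2, 5, 4, 1, 3
d = r₁ − r₂: 0, -4, 1, 0, 0, 5, -2
d²: 0, 16, 1, 0, 0, 25, 4; Σd² = 46
ρ = 1 − 6·46/(7·48) = 1 − 276/336 = 0.179

0.179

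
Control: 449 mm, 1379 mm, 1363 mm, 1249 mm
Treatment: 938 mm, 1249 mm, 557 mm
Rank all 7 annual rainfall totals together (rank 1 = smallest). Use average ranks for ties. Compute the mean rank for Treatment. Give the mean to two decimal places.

Sorted (ascending): 449, 557, 938, 1249, 1249, 1363, 1379
The 2 values of 1249 occupy positions 4–5 → average rank (4+5)/2 = 4.5.
Treatment values → pooled ranks: 938→3, 1249→4.5, 557→2
Mean rank = (3 + 4.5 + 2) / 3 = 3.17

3.17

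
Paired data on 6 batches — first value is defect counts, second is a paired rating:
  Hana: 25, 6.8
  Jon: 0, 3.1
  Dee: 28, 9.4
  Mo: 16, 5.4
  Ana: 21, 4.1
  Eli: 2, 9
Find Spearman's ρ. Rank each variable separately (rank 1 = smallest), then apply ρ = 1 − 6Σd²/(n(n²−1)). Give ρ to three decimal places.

Ranks of variable 1: 5, 1, 6, 3, 4, 2
Ranks of variable 2: 4, 1, 6, 3, 2, 5
d = r₁ − r₂: 1, 0, 0, 0, 2, -3
d²: 1, 0, 0, 0, 4, 9; Σd² = 14
ρ = 1 − 6·14/(6·35) = 1 − 84/210 = 0.600

0.600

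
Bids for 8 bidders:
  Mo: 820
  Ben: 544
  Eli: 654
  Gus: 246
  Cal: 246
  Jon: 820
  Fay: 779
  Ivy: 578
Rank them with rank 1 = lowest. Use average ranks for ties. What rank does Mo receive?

7.5

Sorted (ascending): 246, 246, 544, 578, 654, 779, 820, 820
The 2 values of 246 occupy positions 1–2 → average rank (1+2)/2 = 1.5.
The 2 values of 820 occupy positions 7–8 → average rank (7+8)/2 = 7.5.
Mo has value 820 → rank 7.5.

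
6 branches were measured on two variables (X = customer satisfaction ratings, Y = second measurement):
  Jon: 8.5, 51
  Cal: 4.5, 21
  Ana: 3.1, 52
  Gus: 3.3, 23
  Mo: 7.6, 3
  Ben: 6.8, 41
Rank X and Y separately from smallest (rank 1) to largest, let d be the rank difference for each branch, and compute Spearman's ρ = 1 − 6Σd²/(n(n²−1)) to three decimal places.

-0.257

Ranks of variable 1: 6, 3, 1, 2, 5, 4
Ranks of variable 2: 5, 2, 6, 3, 1, 4
d = r₁ − r₂: 1, 1, -5, -1, 4, 0
d²: 1, 1, 25, 1, 16, 0; Σd² = 44
ρ = 1 − 6·44/(6·35) = 1 − 264/210 = -0.257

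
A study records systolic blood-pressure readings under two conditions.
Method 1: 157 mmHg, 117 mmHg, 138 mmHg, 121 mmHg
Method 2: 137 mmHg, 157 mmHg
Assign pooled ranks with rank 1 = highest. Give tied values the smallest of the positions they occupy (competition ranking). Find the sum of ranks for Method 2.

5

Sorted (descending): 157, 157, 138, 137, 121, 117
The 2 values of 157 occupy positions 1–2 → each gets rank 1.
Method 2 values → pooled ranks: 137→4, 157→1
Rank sum = 4 + 1 = 5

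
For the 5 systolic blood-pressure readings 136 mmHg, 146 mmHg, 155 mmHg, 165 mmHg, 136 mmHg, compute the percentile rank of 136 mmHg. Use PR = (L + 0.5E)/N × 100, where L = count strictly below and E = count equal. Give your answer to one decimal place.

N = 5.
Strictly below 136: 0. Equal to 136: 2.
PR = (0 + 0.5·2)/5 × 100 = 20.0

20.0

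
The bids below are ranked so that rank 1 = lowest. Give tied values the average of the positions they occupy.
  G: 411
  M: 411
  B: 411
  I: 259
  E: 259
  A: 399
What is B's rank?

Sorted (ascending): 259, 259, 399, 411, 411, 411
The 2 values of 259 occupy positions 1–2 → average rank (1+2)/2 = 1.5.
The 3 values of 411 occupy positions 4–6 → average rank 5.
B has value 411 → rank 5.

5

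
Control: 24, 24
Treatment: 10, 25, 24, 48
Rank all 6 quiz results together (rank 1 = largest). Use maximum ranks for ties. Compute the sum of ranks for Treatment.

Sorted (descending): 48, 25, 24, 24, 24, 10
The 3 values of 24 occupy positions 3–5 → each gets rank 5.
Treatment values → pooled ranks: 10→6, 25→2, 24→5, 48→1
Rank sum = 6 + 2 + 5 + 1 = 14

14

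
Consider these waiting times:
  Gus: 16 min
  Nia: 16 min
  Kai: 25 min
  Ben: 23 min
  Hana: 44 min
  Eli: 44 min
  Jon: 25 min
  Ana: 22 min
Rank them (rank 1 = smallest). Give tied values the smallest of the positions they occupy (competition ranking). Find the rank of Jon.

Sorted (ascending): 16, 16, 22, 23, 25, 25, 44, 44
The 2 values of 16 occupy positions 1–2 → each gets rank 1.
The 2 values of 25 occupy positions 5–6 → each gets rank 5.
The 2 values of 44 occupy positions 7–8 → each gets rank 7.
Jon has value 25 min → rank 5.

5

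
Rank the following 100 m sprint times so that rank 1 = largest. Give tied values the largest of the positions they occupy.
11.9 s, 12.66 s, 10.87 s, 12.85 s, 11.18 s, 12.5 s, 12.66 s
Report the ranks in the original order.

5, 3, 7, 1, 6, 4, 3

Sorted (descending): 12.85, 12.66, 12.66, 12.5, 11.9, 11.18, 10.87
The 2 values of 12.66 occupy positions 2–3 → each gets rank 3.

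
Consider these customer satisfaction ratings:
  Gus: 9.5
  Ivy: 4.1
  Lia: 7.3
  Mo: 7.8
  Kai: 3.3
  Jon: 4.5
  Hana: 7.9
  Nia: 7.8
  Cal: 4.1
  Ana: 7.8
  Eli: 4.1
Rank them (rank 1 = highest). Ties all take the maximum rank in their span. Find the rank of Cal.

10

Sorted (descending): 9.5, 7.9, 7.8, 7.8, 7.8, 7.3, 4.5, 4.1, 4.1, 4.1, 3.3
The 3 values of 7.8 occupy positions 3–5 → each gets rank 5.
The 3 values of 4.1 occupy positions 8–10 → each gets rank 10.
Cal has value 4.1 → rank 10.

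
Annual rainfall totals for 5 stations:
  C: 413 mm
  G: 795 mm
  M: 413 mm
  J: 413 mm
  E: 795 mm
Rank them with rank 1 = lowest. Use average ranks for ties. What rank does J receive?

2

Sorted (ascending): 413, 413, 413, 795, 795
The 3 values of 413 occupy positions 1–3 → average rank 2.
The 2 values of 795 occupy positions 4–5 → average rank (4+5)/2 = 4.5.
J has value 413 mm → rank 2.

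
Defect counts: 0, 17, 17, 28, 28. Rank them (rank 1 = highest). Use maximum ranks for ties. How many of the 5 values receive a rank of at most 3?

2

Sorted (descending): 28, 28, 17, 17, 0
The 2 values of 28 occupy positions 1–2 → each gets rank 2.
The 2 values of 17 occupy positions 3–4 → each gets rank 4.
Ranks ≤ 3: {2, 2} → 2 values.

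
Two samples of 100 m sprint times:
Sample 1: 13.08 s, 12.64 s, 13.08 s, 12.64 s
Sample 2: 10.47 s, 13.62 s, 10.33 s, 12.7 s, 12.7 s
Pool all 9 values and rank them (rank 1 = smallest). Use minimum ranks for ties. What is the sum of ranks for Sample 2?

Sorted (ascending): 10.33, 10.47, 12.64, 12.64, 12.7, 12.7, 13.08, 13.08, 13.62
The 2 values of 12.64 occupy positions 3–4 → each gets rank 3.
The 2 values of 12.7 occupy positions 5–6 → each gets rank 5.
The 2 values of 13.08 occupy positions 7–8 → each gets rank 7.
Sample 2 values → pooled ranks: 10.47→2, 13.62→9, 10.33→1, 12.7→5, 12.7→5
Rank sum = 2 + 9 + 1 + 5 + 5 = 22

22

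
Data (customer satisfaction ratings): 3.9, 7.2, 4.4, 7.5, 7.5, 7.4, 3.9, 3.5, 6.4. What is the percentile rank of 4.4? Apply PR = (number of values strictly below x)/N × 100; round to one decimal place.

33.3

N = 9.
Strictly below 4.4: 3. Equal to 4.4: 1.
PR = 3/9 × 100 = 33.3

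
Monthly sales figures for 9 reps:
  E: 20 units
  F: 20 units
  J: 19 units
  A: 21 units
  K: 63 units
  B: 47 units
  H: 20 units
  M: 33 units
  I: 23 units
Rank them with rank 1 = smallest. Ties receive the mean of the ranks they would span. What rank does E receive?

3

Sorted (ascending): 19, 20, 20, 20, 21, 23, 33, 47, 63
The 3 values of 20 occupy positions 2–4 → average rank 3.
E has value 20 units → rank 3.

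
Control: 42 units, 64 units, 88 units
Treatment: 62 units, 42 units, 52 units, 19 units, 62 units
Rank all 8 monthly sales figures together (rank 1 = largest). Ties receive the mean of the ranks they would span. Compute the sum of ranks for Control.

Sorted (descending): 88, 64, 62, 62, 52, 42, 42, 19
The 2 values of 62 occupy positions 3–4 → average rank (3+4)/2 = 3.5.
The 2 values of 42 occupy positions 6–7 → average rank (6+7)/2 = 6.5.
Control values → pooled ranks: 42→6.5, 64→2, 88→1
Rank sum = 6.5 + 2 + 1 = 9.5

9.5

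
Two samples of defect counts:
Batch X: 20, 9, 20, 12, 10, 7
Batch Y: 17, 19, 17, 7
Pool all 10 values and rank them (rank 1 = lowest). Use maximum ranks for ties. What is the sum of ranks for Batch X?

34

Sorted (ascending): 7, 7, 9, 10, 12, 17, 17, 19, 20, 20
The 2 values of 7 occupy positions 1–2 → each gets rank 2.
The 2 values of 17 occupy positions 6–7 → each gets rank 7.
The 2 values of 20 occupy positions 9–10 → each gets rank 10.
Batch X values → pooled ranks: 20→10, 9→3, 20→10, 12→5, 10→4, 7→2
Rank sum = 10 + 3 + 10 + 5 + 4 + 2 = 34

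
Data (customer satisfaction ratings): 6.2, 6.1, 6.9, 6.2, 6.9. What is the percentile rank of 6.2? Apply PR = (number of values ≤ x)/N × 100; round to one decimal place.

60.0

N = 5.
Strictly below 6.2: 1. Equal to 6.2: 2.
PR = 3/5 × 100 = 60.0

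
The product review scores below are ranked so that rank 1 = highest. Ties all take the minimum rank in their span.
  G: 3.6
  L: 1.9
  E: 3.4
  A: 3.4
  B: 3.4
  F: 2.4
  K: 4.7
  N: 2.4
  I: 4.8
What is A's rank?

4

Sorted (descending): 4.8, 4.7, 3.6, 3.4, 3.4, 3.4, 2.4, 2.4, 1.9
The 3 values of 3.4 occupy positions 4–6 → each gets rank 4.
The 2 values of 2.4 occupy positions 7–8 → each gets rank 7.
A has value 3.4 → rank 4.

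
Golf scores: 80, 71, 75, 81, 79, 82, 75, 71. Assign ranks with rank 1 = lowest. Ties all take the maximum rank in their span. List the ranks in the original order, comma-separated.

6, 2, 4, 7, 5, 8, 4, 2

Sorted (ascending): 71, 71, 75, 75, 79, 80, 81, 82
The 2 values of 71 occupy positions 1–2 → each gets rank 2.
The 2 values of 75 occupy positions 3–4 → each gets rank 4.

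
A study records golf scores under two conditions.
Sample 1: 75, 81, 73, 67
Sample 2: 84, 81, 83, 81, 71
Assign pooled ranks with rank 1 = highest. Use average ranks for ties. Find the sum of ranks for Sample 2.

19

Sorted (descending): 84, 83, 81, 81, 81, 75, 73, 71, 67
The 3 values of 81 occupy positions 3–5 → average rank 4.
Sample 2 values → pooled ranks: 84→1, 81→4, 83→2, 81→4, 71→8
Rank sum = 1 + 4 + 2 + 4 + 8 = 19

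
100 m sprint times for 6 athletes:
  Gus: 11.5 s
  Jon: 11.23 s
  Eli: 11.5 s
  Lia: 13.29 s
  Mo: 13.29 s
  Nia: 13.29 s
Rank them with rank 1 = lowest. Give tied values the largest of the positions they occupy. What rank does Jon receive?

Sorted (ascending): 11.23, 11.5, 11.5, 13.29, 13.29, 13.29
The 2 values of 11.5 occupy positions 2–3 → each gets rank 3.
The 3 values of 13.29 occupy positions 4–6 → each gets rank 6.
Jon has value 11.23 s → rank 1.

1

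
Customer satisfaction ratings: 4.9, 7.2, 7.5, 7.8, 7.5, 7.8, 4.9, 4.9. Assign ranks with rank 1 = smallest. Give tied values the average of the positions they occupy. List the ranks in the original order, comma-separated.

Sorted (ascending): 4.9, 4.9, 4.9, 7.2, 7.5, 7.5, 7.8, 7.8
The 3 values of 4.9 occupy positions 1–3 → average rank 2.
The 2 values of 7.5 occupy positions 5–6 → average rank (5+6)/2 = 5.5.
The 2 values of 7.8 occupy positions 7–8 → average rank (7+8)/2 = 7.5.

2, 4, 5.5, 7.5, 5.5, 7.5, 2, 2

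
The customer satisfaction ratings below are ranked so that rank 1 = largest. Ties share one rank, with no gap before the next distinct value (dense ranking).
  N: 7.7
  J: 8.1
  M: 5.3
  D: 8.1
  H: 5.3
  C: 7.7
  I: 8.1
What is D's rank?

1

Sorted (descending): 8.1, 8.1, 8.1, 7.7, 7.7, 5.3, 5.3
The 3 values of 8.1 share dense rank 1.
The 2 values of 7.7 share dense rank 2.
The 2 values of 5.3 share dense rank 3.
D has value 8.1 → rank 1.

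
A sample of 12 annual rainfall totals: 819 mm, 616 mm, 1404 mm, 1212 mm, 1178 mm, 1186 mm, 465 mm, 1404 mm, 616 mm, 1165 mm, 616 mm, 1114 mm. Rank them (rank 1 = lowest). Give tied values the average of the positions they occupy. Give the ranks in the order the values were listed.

Sorted (ascending): 465, 616, 616, 616, 819, 1114, 1165, 1178, 1186, 1212, 1404, 1404
The 3 values of 616 occupy positions 2–4 → average rank 3.
The 2 values of 1404 occupy positions 11–12 → average rank (11+12)/2 = 11.5.

5, 3, 11.5, 10, 8, 9, 1, 11.5, 3, 7, 3, 6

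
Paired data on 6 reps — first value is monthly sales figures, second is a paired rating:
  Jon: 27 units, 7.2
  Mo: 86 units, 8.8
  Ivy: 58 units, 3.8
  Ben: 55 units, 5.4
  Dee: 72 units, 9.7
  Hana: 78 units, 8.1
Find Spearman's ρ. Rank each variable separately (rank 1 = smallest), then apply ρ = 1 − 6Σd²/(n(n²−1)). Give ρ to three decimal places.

Ranks of variable 1: 1, 6, 3, 2, 4, 5
Ranks of variable 2: 3, 5, 1, 2, 6, 4
d = r₁ − r₂: -2, 1, 2, 0, -2, 1
d²: 4, 1, 4, 0, 4, 1; Σd² = 14
ρ = 1 − 6·14/(6·35) = 1 − 84/210 = 0.600

0.600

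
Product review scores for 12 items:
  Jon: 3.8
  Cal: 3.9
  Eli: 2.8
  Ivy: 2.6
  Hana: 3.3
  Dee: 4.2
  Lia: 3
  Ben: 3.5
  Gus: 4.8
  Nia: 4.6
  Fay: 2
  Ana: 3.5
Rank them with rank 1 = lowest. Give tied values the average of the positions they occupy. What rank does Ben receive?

6.5

Sorted (ascending): 2, 2.6, 2.8, 3, 3.3, 3.5, 3.5, 3.8, 3.9, 4.2, 4.6, 4.8
The 2 values of 3.5 occupy positions 6–7 → average rank (6+7)/2 = 6.5.
Ben has value 3.5 → rank 6.5.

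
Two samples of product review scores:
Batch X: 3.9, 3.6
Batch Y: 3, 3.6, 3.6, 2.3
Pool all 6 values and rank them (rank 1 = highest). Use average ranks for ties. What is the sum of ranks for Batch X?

Sorted (descending): 3.9, 3.6, 3.6, 3.6, 3, 2.3
The 3 values of 3.6 occupy positions 2–4 → average rank 3.
Batch X values → pooled ranks: 3.9→1, 3.6→3
Rank sum = 1 + 3 = 4

4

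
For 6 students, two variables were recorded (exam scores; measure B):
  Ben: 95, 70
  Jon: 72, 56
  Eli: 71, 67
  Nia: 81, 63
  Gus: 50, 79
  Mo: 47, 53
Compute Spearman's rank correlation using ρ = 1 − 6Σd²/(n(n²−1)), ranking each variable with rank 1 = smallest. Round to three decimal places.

Ranks of variable 1: 6, 4, 3, 5, 2, 1
Ranks of variable 2: 5, 2, 4, 3, 6, 1
d = r₁ − r₂: 1, 2, -1, 2, -4, 0
d²: 1, 4, 1, 4, 16, 0; Σd² = 26
ρ = 1 − 6·26/(6·35) = 1 − 156/210 = 0.257

0.257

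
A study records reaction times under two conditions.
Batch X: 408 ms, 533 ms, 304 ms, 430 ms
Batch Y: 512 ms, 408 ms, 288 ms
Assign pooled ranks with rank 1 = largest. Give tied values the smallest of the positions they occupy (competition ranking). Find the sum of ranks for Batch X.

Sorted (descending): 533, 512, 430, 408, 408, 304, 288
The 2 values of 408 occupy positions 4–5 → each gets rank 4.
Batch X values → pooled ranks: 408→4, 533→1, 304→6, 430→3
Rank sum = 4 + 1 + 6 + 3 = 14

14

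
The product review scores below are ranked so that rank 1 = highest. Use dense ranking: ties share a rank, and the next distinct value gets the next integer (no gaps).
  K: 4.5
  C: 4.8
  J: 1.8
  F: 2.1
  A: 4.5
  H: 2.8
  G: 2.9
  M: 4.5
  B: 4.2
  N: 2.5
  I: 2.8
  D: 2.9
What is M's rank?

Sorted (descending): 4.8, 4.5, 4.5, 4.5, 4.2, 2.9, 2.9, 2.8, 2.8, 2.5, 2.1, 1.8
The 3 values of 4.5 share dense rank 2.
The 2 values of 2.9 share dense rank 4.
The 2 values of 2.8 share dense rank 5.
Remaining distinct values take the next consecutive integers.
M has value 4.5 → rank 2.

2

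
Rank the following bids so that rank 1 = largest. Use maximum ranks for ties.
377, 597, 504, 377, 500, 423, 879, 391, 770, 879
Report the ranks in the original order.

Sorted (descending): 879, 879, 770, 597, 504, 500, 423, 391, 377, 377
The 2 values of 879 occupy positions 1–2 → each gets rank 2.
The 2 values of 377 occupy positions 9–10 → each gets rank 10.

10, 4, 5, 10, 6, 7, 2, 8, 3, 2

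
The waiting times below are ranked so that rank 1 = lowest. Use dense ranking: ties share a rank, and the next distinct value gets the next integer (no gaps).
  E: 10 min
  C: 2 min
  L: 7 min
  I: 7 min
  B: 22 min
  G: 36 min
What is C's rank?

Sorted (ascending): 2, 7, 7, 10, 22, 36
The 2 values of 7 share dense rank 2.
Remaining distinct values take the next consecutive integers.
C has value 2 min → rank 1.

1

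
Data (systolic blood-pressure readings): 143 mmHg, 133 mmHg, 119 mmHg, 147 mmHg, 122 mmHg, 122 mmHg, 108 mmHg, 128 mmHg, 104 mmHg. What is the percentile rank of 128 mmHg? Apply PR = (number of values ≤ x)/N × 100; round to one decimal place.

66.7

N = 9.
Strictly below 128: 5. Equal to 128: 1.
PR = 6/9 × 100 = 66.7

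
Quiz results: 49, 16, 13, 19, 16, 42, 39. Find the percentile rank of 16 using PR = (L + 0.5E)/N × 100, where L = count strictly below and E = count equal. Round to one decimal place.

N = 7.
Strictly below 16: 1. Equal to 16: 2.
PR = (1 + 0.5·2)/7 × 100 = 28.6

28.6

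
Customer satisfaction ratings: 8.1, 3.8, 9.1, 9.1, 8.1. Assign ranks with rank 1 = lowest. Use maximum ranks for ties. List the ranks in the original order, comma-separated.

3, 1, 5, 5, 3

Sorted (ascending): 3.8, 8.1, 8.1, 9.1, 9.1
The 2 values of 8.1 occupy positions 2–3 → each gets rank 3.
The 2 values of 9.1 occupy positions 4–5 → each gets rank 5.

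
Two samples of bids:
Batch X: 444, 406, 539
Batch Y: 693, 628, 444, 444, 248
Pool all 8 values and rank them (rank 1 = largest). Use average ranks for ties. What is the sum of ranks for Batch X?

15

Sorted (descending): 693, 628, 539, 444, 444, 444, 406, 248
The 3 values of 444 occupy positions 4–6 → average rank 5.
Batch X values → pooled ranks: 444→5, 406→7, 539→3
Rank sum = 5 + 7 + 3 = 15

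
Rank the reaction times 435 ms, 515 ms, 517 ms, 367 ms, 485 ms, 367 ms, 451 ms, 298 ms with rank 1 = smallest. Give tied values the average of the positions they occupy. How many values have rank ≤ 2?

1

Sorted (ascending): 298, 367, 367, 435, 451, 485, 515, 517
The 2 values of 367 occupy positions 2–3 → average rank (2+3)/2 = 2.5.
Ranks ≤ 2: {1} → 1 value.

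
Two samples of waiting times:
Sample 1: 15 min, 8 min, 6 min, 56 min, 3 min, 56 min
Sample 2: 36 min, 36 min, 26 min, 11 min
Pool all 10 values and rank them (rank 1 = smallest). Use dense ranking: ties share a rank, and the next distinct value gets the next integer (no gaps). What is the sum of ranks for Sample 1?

Sorted (ascending): 3, 6, 8, 11, 15, 26, 36, 36, 56, 56
The 2 values of 36 share dense rank 7.
The 2 values of 56 share dense rank 8.
Remaining distinct values take the next consecutive integers.
Sample 1 values → pooled ranks: 15→5, 8→3, 6→2, 56→8, 3→1, 56→8
Rank sum = 5 + 3 + 2 + 8 + 1 + 8 = 27

27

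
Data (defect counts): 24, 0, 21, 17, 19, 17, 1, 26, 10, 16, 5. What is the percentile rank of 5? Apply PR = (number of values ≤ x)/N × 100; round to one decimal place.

27.3

N = 11.
Strictly below 5: 2. Equal to 5: 1.
PR = 3/11 × 100 = 27.3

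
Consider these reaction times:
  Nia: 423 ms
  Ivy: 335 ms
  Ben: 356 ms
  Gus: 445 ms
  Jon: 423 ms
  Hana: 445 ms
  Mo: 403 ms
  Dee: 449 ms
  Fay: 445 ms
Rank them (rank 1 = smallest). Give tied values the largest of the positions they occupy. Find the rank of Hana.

8

Sorted (ascending): 335, 356, 403, 423, 423, 445, 445, 445, 449
The 2 values of 423 occupy positions 4–5 → each gets rank 5.
The 3 values of 445 occupy positions 6–8 → each gets rank 8.
Hana has value 445 ms → rank 8.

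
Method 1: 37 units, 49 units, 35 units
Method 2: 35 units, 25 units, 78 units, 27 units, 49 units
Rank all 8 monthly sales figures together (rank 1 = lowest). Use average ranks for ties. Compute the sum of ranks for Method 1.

Sorted (ascending): 25, 27, 35, 35, 37, 49, 49, 78
The 2 values of 35 occupy positions 3–4 → average rank (3+4)/2 = 3.5.
The 2 values of 49 occupy positions 6–7 → average rank (6+7)/2 = 6.5.
Method 1 values → pooled ranks: 37→5, 49→6.5, 35→3.5
Rank sum = 5 + 6.5 + 3.5 = 15

15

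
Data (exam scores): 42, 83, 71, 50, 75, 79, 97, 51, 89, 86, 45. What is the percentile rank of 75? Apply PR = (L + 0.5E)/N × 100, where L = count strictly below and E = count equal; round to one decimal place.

50.0

N = 11.
Strictly below 75: 5. Equal to 75: 1.
PR = (5 + 0.5·1)/11 × 100 = 50.0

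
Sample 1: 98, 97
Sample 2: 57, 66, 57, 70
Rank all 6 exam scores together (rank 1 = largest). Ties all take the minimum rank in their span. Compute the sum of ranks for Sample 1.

3

Sorted (descending): 98, 97, 70, 66, 57, 57
The 2 values of 57 occupy positions 5–6 → each gets rank 5.
Sample 1 values → pooled ranks: 98→1, 97→2
Rank sum = 1 + 2 = 3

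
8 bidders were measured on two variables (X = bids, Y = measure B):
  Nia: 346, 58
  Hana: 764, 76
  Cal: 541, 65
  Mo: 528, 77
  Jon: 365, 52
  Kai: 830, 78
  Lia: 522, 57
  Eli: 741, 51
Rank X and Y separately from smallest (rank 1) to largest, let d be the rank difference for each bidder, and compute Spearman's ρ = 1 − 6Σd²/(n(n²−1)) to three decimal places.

0.476

Ranks of variable 1: 1, 7, 5, 4, 2, 8, 3, 6
Ranks of variable 2: 4, 6, 5, 7, 2, 8, 3, 1
d = r₁ − r₂: -3, 1, 0, -3, 0, 0, 0, 5
d²: 9, 1, 0, 9, 0, 0, 0, 25; Σd² = 44
ρ = 1 − 6·44/(8·63) = 1 − 264/504 = 0.476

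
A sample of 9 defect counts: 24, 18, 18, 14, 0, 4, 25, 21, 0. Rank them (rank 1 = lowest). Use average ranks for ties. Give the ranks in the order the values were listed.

8, 5.5, 5.5, 4, 1.5, 3, 9, 7, 1.5

Sorted (ascending): 0, 0, 4, 14, 18, 18, 21, 24, 25
The 2 values of 0 occupy positions 1–2 → average rank (1+2)/2 = 1.5.
The 2 values of 18 occupy positions 5–6 → average rank (5+6)/2 = 5.5.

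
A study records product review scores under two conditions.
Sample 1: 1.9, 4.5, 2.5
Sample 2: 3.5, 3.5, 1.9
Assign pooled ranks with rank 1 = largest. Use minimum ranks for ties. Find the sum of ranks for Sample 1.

10

Sorted (descending): 4.5, 3.5, 3.5, 2.5, 1.9, 1.9
The 2 values of 3.5 occupy positions 2–3 → each gets rank 2.
The 2 values of 1.9 occupy positions 5–6 → each gets rank 5.
Sample 1 values → pooled ranks: 1.9→5, 4.5→1, 2.5→4
Rank sum = 5 + 1 + 4 = 10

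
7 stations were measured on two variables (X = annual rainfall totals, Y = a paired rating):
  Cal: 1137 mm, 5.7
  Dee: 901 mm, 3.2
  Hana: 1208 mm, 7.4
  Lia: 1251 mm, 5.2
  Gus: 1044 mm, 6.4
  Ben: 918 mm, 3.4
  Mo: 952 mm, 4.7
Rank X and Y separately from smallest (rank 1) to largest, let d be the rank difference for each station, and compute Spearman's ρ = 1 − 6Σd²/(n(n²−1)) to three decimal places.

Ranks of variable 1: 5, 1, 6, 7, 4, 2, 3
Ranks of variable 2: 5, 1, 7, 4, 6, 2, 3
d = r₁ − r₂: 0, 0, -1, 3, -2, 0, 0
d²: 0, 0, 1, 9, 4, 0, 0; Σd² = 14
ρ = 1 − 6·14/(7·48) = 1 − 84/336 = 0.750

0.750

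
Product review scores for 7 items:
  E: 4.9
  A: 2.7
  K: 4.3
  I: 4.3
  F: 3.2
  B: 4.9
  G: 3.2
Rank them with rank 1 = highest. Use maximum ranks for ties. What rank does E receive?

2

Sorted (descending): 4.9, 4.9, 4.3, 4.3, 3.2, 3.2, 2.7
The 2 values of 4.9 occupy positions 1–2 → each gets rank 2.
The 2 values of 4.3 occupy positions 3–4 → each gets rank 4.
The 2 values of 3.2 occupy positions 5–6 → each gets rank 6.
E has value 4.9 → rank 2.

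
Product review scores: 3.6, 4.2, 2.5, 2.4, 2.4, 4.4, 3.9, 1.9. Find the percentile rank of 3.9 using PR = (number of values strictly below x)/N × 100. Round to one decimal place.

N = 8.
Strictly below 3.9: 5. Equal to 3.9: 1.
PR = 5/8 × 100 = 62.5

62.5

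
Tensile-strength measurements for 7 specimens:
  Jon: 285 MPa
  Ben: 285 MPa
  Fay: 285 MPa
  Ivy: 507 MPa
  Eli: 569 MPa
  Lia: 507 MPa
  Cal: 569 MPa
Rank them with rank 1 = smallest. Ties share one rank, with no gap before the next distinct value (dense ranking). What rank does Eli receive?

Sorted (ascending): 285, 285, 285, 507, 507, 569, 569
The 3 values of 285 share dense rank 1.
The 2 values of 507 share dense rank 2.
The 2 values of 569 share dense rank 3.
Eli has value 569 MPa → rank 3.

3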